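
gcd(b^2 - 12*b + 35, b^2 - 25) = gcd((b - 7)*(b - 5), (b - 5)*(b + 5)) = b - 5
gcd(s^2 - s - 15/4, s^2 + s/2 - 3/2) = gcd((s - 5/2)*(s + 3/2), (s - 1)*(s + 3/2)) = s + 3/2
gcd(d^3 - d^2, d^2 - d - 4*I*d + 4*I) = d - 1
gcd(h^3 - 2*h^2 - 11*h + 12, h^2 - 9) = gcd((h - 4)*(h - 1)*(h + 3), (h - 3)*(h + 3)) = h + 3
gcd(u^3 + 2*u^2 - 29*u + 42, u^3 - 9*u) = u - 3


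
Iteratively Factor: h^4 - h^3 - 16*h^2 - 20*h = (h)*(h^3 - h^2 - 16*h - 20) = h*(h + 2)*(h^2 - 3*h - 10) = h*(h - 5)*(h + 2)*(h + 2)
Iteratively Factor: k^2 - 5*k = (k - 5)*(k)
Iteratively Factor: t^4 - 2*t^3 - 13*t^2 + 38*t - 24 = (t + 4)*(t^3 - 6*t^2 + 11*t - 6) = (t - 2)*(t + 4)*(t^2 - 4*t + 3) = (t - 2)*(t - 1)*(t + 4)*(t - 3)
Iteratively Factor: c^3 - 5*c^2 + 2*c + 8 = (c + 1)*(c^2 - 6*c + 8) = (c - 2)*(c + 1)*(c - 4)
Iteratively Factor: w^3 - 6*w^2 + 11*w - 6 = (w - 3)*(w^2 - 3*w + 2) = (w - 3)*(w - 1)*(w - 2)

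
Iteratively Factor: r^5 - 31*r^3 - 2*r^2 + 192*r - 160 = (r - 5)*(r^4 + 5*r^3 - 6*r^2 - 32*r + 32) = (r - 5)*(r + 4)*(r^3 + r^2 - 10*r + 8) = (r - 5)*(r - 1)*(r + 4)*(r^2 + 2*r - 8) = (r - 5)*(r - 2)*(r - 1)*(r + 4)*(r + 4)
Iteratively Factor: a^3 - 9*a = (a + 3)*(a^2 - 3*a) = a*(a + 3)*(a - 3)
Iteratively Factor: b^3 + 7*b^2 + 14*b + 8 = (b + 1)*(b^2 + 6*b + 8) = (b + 1)*(b + 4)*(b + 2)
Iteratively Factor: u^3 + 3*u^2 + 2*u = (u + 1)*(u^2 + 2*u) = (u + 1)*(u + 2)*(u)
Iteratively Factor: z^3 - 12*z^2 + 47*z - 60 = (z - 5)*(z^2 - 7*z + 12) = (z - 5)*(z - 3)*(z - 4)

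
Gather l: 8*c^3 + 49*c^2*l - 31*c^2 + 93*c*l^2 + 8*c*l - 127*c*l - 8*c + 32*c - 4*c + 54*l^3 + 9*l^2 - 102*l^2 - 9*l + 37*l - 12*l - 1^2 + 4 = 8*c^3 - 31*c^2 + 20*c + 54*l^3 + l^2*(93*c - 93) + l*(49*c^2 - 119*c + 16) + 3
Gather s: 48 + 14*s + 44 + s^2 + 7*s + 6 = s^2 + 21*s + 98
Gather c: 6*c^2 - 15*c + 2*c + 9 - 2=6*c^2 - 13*c + 7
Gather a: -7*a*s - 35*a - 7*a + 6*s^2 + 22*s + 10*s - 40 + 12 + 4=a*(-7*s - 42) + 6*s^2 + 32*s - 24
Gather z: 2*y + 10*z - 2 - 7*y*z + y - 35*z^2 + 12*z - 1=3*y - 35*z^2 + z*(22 - 7*y) - 3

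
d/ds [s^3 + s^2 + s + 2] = 3*s^2 + 2*s + 1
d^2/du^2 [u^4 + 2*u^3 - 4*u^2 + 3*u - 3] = 12*u^2 + 12*u - 8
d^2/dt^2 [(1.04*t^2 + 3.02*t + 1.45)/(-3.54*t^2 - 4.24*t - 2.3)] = (-44.470896*t^3 - 58.2188400000001*t^2 + 16.94952*t + 19.37564)/(44.361864*t^6 + 159.401952*t^5 + 277.390152*t^4 + 283.357504*t^3 + 180.22524*t^2 + 67.2888*t + 12.167)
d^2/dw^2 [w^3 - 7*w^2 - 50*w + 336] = 6*w - 14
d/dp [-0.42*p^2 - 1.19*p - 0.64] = -0.84*p - 1.19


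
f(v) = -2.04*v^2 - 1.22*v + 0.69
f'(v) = -4.08*v - 1.22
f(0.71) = -1.20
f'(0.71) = -4.12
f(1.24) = -3.96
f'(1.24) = -6.28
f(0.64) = -0.93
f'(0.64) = -3.83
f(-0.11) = 0.80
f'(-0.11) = -0.77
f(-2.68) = -10.69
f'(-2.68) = 9.71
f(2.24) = -12.28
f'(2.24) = -10.36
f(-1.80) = -3.72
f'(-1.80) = 6.12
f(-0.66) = 0.61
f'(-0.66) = 1.47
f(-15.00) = -440.01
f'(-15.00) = 59.98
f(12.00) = -307.71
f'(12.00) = -50.18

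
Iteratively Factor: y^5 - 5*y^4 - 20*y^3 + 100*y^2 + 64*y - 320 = (y - 4)*(y^4 - y^3 - 24*y^2 + 4*y + 80) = (y - 4)*(y - 2)*(y^3 + y^2 - 22*y - 40) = (y - 4)*(y - 2)*(y + 2)*(y^2 - y - 20) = (y - 5)*(y - 4)*(y - 2)*(y + 2)*(y + 4)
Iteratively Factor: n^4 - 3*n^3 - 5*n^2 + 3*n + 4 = (n + 1)*(n^3 - 4*n^2 - n + 4) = (n - 4)*(n + 1)*(n^2 - 1) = (n - 4)*(n + 1)^2*(n - 1)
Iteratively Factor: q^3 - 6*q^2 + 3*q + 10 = (q - 2)*(q^2 - 4*q - 5) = (q - 2)*(q + 1)*(q - 5)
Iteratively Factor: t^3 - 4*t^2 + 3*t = (t)*(t^2 - 4*t + 3) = t*(t - 1)*(t - 3)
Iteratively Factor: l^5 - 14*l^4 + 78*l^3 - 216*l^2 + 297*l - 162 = (l - 3)*(l^4 - 11*l^3 + 45*l^2 - 81*l + 54) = (l - 3)^2*(l^3 - 8*l^2 + 21*l - 18) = (l - 3)^3*(l^2 - 5*l + 6) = (l - 3)^3*(l - 2)*(l - 3)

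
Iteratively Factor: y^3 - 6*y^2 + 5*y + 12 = (y - 3)*(y^2 - 3*y - 4) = (y - 3)*(y + 1)*(y - 4)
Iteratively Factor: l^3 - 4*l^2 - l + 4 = (l - 4)*(l^2 - 1) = (l - 4)*(l + 1)*(l - 1)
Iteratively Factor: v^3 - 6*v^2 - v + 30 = (v - 3)*(v^2 - 3*v - 10) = (v - 5)*(v - 3)*(v + 2)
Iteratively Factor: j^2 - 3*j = (j)*(j - 3)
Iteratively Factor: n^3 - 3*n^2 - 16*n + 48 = (n - 3)*(n^2 - 16) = (n - 4)*(n - 3)*(n + 4)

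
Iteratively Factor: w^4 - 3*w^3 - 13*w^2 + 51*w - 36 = (w + 4)*(w^3 - 7*w^2 + 15*w - 9) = (w - 3)*(w + 4)*(w^2 - 4*w + 3) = (w - 3)*(w - 1)*(w + 4)*(w - 3)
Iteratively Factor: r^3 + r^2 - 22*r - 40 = (r - 5)*(r^2 + 6*r + 8) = (r - 5)*(r + 2)*(r + 4)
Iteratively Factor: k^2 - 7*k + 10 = (k - 2)*(k - 5)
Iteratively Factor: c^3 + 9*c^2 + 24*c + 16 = (c + 4)*(c^2 + 5*c + 4) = (c + 4)^2*(c + 1)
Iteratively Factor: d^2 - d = (d)*(d - 1)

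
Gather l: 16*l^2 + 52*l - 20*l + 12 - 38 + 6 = 16*l^2 + 32*l - 20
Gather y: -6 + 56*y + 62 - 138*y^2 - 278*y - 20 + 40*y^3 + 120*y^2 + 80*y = 40*y^3 - 18*y^2 - 142*y + 36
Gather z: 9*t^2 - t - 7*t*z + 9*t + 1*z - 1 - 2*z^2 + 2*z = 9*t^2 + 8*t - 2*z^2 + z*(3 - 7*t) - 1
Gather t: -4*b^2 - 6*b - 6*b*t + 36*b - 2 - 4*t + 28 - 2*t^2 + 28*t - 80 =-4*b^2 + 30*b - 2*t^2 + t*(24 - 6*b) - 54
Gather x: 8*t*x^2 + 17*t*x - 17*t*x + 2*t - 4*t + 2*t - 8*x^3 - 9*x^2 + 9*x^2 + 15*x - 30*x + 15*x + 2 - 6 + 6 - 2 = 8*t*x^2 - 8*x^3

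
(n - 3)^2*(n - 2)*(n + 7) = n^4 - n^3 - 35*n^2 + 129*n - 126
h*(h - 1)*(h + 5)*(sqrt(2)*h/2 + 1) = sqrt(2)*h^4/2 + h^3 + 2*sqrt(2)*h^3 - 5*sqrt(2)*h^2/2 + 4*h^2 - 5*h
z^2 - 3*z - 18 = (z - 6)*(z + 3)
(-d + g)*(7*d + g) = -7*d^2 + 6*d*g + g^2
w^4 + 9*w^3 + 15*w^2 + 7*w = w*(w + 1)^2*(w + 7)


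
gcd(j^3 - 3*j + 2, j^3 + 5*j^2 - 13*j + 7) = j^2 - 2*j + 1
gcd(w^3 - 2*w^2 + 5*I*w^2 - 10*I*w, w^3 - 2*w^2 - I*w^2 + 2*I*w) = w^2 - 2*w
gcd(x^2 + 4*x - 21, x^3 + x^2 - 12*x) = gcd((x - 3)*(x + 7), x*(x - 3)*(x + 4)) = x - 3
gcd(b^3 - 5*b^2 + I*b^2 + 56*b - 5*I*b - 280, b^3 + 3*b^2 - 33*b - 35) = b - 5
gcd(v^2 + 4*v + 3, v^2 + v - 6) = v + 3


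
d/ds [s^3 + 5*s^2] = s*(3*s + 10)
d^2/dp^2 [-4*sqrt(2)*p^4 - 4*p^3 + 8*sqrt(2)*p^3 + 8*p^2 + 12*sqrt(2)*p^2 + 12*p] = -48*sqrt(2)*p^2 - 24*p + 48*sqrt(2)*p + 16 + 24*sqrt(2)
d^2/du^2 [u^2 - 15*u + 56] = 2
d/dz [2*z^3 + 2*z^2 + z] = 6*z^2 + 4*z + 1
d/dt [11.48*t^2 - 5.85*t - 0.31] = 22.96*t - 5.85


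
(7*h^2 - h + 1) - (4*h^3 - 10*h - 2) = -4*h^3 + 7*h^2 + 9*h + 3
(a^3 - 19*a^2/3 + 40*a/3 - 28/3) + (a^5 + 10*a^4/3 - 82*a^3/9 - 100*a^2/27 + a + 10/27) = a^5 + 10*a^4/3 - 73*a^3/9 - 271*a^2/27 + 43*a/3 - 242/27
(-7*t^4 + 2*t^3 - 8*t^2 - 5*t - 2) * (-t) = 7*t^5 - 2*t^4 + 8*t^3 + 5*t^2 + 2*t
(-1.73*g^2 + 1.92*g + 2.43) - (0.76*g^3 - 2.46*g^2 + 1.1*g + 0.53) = -0.76*g^3 + 0.73*g^2 + 0.82*g + 1.9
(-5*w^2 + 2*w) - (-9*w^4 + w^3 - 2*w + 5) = 9*w^4 - w^3 - 5*w^2 + 4*w - 5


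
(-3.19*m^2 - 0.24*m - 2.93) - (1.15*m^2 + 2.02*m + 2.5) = -4.34*m^2 - 2.26*m - 5.43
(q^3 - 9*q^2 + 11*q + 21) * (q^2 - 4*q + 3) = q^5 - 13*q^4 + 50*q^3 - 50*q^2 - 51*q + 63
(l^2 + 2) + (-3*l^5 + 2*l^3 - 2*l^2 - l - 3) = -3*l^5 + 2*l^3 - l^2 - l - 1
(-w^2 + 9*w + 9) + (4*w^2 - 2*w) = 3*w^2 + 7*w + 9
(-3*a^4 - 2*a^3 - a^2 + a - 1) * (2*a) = -6*a^5 - 4*a^4 - 2*a^3 + 2*a^2 - 2*a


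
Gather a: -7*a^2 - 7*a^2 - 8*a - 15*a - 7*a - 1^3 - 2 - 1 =-14*a^2 - 30*a - 4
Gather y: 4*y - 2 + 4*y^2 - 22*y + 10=4*y^2 - 18*y + 8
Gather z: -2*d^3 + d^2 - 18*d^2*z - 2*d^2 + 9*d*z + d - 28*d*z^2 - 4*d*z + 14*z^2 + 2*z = -2*d^3 - d^2 + d + z^2*(14 - 28*d) + z*(-18*d^2 + 5*d + 2)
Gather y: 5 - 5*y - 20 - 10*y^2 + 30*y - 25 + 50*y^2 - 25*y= 40*y^2 - 40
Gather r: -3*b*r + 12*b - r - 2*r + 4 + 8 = 12*b + r*(-3*b - 3) + 12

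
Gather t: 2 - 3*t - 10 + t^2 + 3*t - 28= t^2 - 36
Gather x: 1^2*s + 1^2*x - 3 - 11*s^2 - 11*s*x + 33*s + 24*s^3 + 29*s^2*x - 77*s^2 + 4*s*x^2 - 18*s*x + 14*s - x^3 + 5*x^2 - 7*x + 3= 24*s^3 - 88*s^2 + 48*s - x^3 + x^2*(4*s + 5) + x*(29*s^2 - 29*s - 6)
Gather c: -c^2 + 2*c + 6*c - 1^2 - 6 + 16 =-c^2 + 8*c + 9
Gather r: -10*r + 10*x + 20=-10*r + 10*x + 20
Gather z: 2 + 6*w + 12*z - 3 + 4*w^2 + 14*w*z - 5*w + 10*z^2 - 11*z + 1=4*w^2 + w + 10*z^2 + z*(14*w + 1)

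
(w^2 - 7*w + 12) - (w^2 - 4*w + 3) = 9 - 3*w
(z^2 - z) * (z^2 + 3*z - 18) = z^4 + 2*z^3 - 21*z^2 + 18*z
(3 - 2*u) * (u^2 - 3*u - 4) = -2*u^3 + 9*u^2 - u - 12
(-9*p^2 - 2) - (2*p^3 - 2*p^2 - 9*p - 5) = -2*p^3 - 7*p^2 + 9*p + 3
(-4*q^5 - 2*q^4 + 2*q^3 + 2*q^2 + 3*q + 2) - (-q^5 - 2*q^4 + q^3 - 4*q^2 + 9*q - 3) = -3*q^5 + q^3 + 6*q^2 - 6*q + 5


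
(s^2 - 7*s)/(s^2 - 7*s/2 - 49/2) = 2*s/(2*s + 7)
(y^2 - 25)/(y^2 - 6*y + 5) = (y + 5)/(y - 1)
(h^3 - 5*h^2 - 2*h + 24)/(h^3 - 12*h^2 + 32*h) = (h^2 - h - 6)/(h*(h - 8))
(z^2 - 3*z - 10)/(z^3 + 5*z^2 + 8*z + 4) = (z - 5)/(z^2 + 3*z + 2)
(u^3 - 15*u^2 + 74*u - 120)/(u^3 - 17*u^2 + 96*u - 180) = (u - 4)/(u - 6)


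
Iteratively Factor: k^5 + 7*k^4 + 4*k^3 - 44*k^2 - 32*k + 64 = (k + 2)*(k^4 + 5*k^3 - 6*k^2 - 32*k + 32) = (k + 2)*(k + 4)*(k^3 + k^2 - 10*k + 8) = (k - 1)*(k + 2)*(k + 4)*(k^2 + 2*k - 8) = (k - 2)*(k - 1)*(k + 2)*(k + 4)*(k + 4)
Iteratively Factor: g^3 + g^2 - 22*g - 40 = (g + 2)*(g^2 - g - 20) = (g + 2)*(g + 4)*(g - 5)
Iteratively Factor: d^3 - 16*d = (d)*(d^2 - 16) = d*(d + 4)*(d - 4)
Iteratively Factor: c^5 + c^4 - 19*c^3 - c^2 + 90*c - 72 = (c + 3)*(c^4 - 2*c^3 - 13*c^2 + 38*c - 24) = (c + 3)*(c + 4)*(c^3 - 6*c^2 + 11*c - 6) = (c - 2)*(c + 3)*(c + 4)*(c^2 - 4*c + 3) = (c - 3)*(c - 2)*(c + 3)*(c + 4)*(c - 1)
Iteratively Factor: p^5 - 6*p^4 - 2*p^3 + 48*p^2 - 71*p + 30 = (p - 1)*(p^4 - 5*p^3 - 7*p^2 + 41*p - 30) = (p - 1)*(p + 3)*(p^3 - 8*p^2 + 17*p - 10) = (p - 5)*(p - 1)*(p + 3)*(p^2 - 3*p + 2) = (p - 5)*(p - 2)*(p - 1)*(p + 3)*(p - 1)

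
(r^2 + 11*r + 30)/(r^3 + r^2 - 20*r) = (r + 6)/(r*(r - 4))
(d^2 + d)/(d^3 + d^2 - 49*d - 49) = d/(d^2 - 49)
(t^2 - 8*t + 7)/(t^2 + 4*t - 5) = (t - 7)/(t + 5)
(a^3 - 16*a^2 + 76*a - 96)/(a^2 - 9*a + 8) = (a^2 - 8*a + 12)/(a - 1)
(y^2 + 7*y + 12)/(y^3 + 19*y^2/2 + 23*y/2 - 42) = 2*(y + 3)/(2*y^2 + 11*y - 21)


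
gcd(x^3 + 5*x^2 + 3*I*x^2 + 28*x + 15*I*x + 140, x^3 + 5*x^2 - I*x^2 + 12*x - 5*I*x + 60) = x^2 + x*(5 - 4*I) - 20*I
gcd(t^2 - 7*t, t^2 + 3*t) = t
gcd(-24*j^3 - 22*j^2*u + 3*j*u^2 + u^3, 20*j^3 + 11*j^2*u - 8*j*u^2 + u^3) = -4*j^2 - 3*j*u + u^2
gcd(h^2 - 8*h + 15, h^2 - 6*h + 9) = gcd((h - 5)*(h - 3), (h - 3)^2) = h - 3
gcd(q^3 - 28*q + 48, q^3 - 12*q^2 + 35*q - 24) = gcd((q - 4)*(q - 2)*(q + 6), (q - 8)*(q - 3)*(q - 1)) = 1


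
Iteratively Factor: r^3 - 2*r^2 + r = (r - 1)*(r^2 - r) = (r - 1)^2*(r)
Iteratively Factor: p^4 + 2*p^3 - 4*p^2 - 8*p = (p - 2)*(p^3 + 4*p^2 + 4*p) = (p - 2)*(p + 2)*(p^2 + 2*p) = (p - 2)*(p + 2)^2*(p)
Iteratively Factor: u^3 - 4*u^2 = (u)*(u^2 - 4*u) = u^2*(u - 4)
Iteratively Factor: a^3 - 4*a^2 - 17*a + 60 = (a - 3)*(a^2 - a - 20) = (a - 3)*(a + 4)*(a - 5)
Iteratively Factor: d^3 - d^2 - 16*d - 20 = (d + 2)*(d^2 - 3*d - 10) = (d - 5)*(d + 2)*(d + 2)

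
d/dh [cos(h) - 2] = -sin(h)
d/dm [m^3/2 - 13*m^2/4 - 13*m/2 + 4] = 3*m^2/2 - 13*m/2 - 13/2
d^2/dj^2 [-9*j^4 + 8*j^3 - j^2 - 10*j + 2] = -108*j^2 + 48*j - 2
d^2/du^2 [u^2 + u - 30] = 2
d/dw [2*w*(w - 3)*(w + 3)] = 6*w^2 - 18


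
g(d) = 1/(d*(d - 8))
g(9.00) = 0.11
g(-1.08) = 0.10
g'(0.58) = 0.37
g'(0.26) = 1.85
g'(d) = -1/(d*(d - 8)^2) - 1/(d^2*(d - 8)) = 2*(4 - d)/(d^2*(d^2 - 16*d + 64))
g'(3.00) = 0.01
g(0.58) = -0.23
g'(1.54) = 0.05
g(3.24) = -0.06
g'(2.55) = 0.02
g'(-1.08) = 0.11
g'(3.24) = 0.01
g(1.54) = -0.10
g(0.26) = -0.50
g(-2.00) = 0.05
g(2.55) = -0.07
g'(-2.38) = 0.02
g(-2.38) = 0.04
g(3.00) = -0.07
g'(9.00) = -0.12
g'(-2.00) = 0.03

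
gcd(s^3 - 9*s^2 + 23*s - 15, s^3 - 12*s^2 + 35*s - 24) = s^2 - 4*s + 3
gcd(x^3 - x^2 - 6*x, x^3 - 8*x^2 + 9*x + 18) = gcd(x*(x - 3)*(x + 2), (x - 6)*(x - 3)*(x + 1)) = x - 3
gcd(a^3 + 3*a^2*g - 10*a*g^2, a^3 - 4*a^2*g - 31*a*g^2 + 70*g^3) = a^2 + 3*a*g - 10*g^2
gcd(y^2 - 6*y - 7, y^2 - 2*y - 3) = y + 1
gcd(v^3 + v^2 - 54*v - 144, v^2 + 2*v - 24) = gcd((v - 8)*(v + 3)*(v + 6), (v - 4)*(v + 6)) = v + 6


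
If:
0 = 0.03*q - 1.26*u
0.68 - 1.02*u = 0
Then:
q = 28.00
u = 0.67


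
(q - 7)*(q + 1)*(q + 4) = q^3 - 2*q^2 - 31*q - 28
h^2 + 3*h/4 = h*(h + 3/4)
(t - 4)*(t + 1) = t^2 - 3*t - 4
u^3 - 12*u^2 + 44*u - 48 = (u - 6)*(u - 4)*(u - 2)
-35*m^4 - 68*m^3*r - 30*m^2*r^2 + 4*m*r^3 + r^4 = (-5*m + r)*(m + r)^2*(7*m + r)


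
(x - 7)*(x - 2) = x^2 - 9*x + 14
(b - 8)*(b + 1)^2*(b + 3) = b^4 - 3*b^3 - 33*b^2 - 53*b - 24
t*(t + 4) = t^2 + 4*t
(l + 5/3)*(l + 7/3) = l^2 + 4*l + 35/9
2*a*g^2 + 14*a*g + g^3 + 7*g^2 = g*(2*a + g)*(g + 7)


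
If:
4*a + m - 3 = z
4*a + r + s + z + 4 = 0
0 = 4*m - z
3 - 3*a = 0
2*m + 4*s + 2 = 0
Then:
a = 1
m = 1/3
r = -26/3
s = -2/3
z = 4/3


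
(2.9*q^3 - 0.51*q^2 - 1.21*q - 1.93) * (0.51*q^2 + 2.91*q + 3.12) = 1.479*q^5 + 8.1789*q^4 + 6.9468*q^3 - 6.0966*q^2 - 9.3915*q - 6.0216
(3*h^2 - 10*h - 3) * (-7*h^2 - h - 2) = -21*h^4 + 67*h^3 + 25*h^2 + 23*h + 6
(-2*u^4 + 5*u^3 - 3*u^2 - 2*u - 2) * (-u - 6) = 2*u^5 + 7*u^4 - 27*u^3 + 20*u^2 + 14*u + 12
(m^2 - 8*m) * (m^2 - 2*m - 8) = m^4 - 10*m^3 + 8*m^2 + 64*m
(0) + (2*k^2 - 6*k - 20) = 2*k^2 - 6*k - 20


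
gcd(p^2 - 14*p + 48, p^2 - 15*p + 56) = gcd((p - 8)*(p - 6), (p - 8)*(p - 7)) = p - 8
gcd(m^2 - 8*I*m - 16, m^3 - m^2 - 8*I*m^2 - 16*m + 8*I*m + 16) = m^2 - 8*I*m - 16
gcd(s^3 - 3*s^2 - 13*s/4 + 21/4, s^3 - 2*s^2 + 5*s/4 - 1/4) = s - 1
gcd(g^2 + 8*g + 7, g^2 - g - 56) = g + 7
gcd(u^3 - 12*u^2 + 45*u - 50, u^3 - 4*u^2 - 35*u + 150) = u^2 - 10*u + 25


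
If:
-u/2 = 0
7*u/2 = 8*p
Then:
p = 0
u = 0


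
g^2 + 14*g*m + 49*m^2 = (g + 7*m)^2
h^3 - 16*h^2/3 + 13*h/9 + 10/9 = (h - 5)*(h - 2/3)*(h + 1/3)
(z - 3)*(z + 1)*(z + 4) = z^3 + 2*z^2 - 11*z - 12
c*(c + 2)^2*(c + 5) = c^4 + 9*c^3 + 24*c^2 + 20*c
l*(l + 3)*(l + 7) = l^3 + 10*l^2 + 21*l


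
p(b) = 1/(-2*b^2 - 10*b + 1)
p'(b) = (4*b + 10)/(-2*b^2 - 10*b + 1)^2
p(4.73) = -0.01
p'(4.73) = 0.00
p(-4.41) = 0.16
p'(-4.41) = -0.20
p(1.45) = -0.06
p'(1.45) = 0.05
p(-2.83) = 0.08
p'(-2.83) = -0.01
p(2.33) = -0.03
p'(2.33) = 0.02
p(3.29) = -0.02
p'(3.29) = 0.01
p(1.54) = -0.05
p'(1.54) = 0.04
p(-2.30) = 0.07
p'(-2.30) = 0.00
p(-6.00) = -0.09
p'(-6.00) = -0.12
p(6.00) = -0.00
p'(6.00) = 0.00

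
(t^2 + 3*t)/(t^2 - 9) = t/(t - 3)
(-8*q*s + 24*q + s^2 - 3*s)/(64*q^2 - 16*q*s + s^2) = (3 - s)/(8*q - s)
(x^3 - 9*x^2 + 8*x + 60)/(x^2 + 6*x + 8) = (x^2 - 11*x + 30)/(x + 4)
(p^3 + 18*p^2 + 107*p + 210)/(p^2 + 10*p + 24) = (p^2 + 12*p + 35)/(p + 4)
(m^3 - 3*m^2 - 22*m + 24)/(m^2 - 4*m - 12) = (m^2 + 3*m - 4)/(m + 2)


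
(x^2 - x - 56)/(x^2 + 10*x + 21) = (x - 8)/(x + 3)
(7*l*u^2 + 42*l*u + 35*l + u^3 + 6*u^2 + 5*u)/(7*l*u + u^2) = u + 6 + 5/u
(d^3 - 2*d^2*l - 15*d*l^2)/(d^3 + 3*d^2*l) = (d - 5*l)/d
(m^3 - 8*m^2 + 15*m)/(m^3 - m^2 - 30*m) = (-m^2 + 8*m - 15)/(-m^2 + m + 30)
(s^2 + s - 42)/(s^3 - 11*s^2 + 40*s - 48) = (s^2 + s - 42)/(s^3 - 11*s^2 + 40*s - 48)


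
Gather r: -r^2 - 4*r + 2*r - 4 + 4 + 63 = -r^2 - 2*r + 63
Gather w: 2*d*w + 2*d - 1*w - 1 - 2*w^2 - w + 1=2*d - 2*w^2 + w*(2*d - 2)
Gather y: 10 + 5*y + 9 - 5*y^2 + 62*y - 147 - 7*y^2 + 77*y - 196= -12*y^2 + 144*y - 324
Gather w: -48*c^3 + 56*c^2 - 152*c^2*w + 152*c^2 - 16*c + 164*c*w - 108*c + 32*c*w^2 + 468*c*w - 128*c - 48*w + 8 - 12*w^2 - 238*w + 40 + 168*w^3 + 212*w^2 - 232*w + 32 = -48*c^3 + 208*c^2 - 252*c + 168*w^3 + w^2*(32*c + 200) + w*(-152*c^2 + 632*c - 518) + 80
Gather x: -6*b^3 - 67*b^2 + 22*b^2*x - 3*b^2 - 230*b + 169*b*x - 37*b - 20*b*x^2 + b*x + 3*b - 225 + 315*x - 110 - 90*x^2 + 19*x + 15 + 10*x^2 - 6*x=-6*b^3 - 70*b^2 - 264*b + x^2*(-20*b - 80) + x*(22*b^2 + 170*b + 328) - 320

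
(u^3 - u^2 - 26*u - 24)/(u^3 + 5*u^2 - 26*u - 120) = (u^2 - 5*u - 6)/(u^2 + u - 30)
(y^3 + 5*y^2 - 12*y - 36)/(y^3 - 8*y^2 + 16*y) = (y^3 + 5*y^2 - 12*y - 36)/(y*(y^2 - 8*y + 16))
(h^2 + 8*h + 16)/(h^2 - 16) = (h + 4)/(h - 4)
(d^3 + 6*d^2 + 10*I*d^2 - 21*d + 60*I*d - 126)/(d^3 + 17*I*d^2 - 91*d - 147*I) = (d + 6)/(d + 7*I)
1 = 1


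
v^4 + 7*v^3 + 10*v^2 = v^2*(v + 2)*(v + 5)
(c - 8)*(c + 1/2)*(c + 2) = c^3 - 11*c^2/2 - 19*c - 8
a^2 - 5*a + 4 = (a - 4)*(a - 1)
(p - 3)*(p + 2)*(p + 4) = p^3 + 3*p^2 - 10*p - 24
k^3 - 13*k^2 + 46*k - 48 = (k - 8)*(k - 3)*(k - 2)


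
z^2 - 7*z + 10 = (z - 5)*(z - 2)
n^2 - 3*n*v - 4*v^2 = (n - 4*v)*(n + v)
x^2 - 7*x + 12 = (x - 4)*(x - 3)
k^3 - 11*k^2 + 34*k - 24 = (k - 6)*(k - 4)*(k - 1)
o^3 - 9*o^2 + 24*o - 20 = (o - 5)*(o - 2)^2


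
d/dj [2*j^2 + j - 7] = 4*j + 1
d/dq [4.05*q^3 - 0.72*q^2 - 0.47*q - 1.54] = 12.15*q^2 - 1.44*q - 0.47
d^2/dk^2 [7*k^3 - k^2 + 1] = 42*k - 2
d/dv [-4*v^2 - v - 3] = -8*v - 1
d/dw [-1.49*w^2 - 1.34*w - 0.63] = -2.98*w - 1.34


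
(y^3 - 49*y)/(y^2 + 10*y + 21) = y*(y - 7)/(y + 3)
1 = 1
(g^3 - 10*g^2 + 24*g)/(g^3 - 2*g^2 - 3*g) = (-g^2 + 10*g - 24)/(-g^2 + 2*g + 3)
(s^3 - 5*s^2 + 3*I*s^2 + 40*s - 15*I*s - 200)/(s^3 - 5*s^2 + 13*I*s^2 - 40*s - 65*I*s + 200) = (s - 5*I)/(s + 5*I)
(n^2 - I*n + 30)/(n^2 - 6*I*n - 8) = (-n^2 + I*n - 30)/(-n^2 + 6*I*n + 8)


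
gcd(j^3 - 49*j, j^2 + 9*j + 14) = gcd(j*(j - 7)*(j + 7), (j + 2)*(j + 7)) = j + 7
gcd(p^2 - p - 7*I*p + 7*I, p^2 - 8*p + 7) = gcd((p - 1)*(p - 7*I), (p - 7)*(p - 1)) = p - 1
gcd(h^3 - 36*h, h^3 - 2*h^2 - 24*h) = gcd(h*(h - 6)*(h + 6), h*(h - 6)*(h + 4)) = h^2 - 6*h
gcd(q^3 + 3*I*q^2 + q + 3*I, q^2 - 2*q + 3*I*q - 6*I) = q + 3*I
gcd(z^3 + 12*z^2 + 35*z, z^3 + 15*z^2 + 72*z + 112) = z + 7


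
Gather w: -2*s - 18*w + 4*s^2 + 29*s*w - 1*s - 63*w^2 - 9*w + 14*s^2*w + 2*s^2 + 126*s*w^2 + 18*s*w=6*s^2 - 3*s + w^2*(126*s - 63) + w*(14*s^2 + 47*s - 27)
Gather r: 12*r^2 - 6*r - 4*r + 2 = 12*r^2 - 10*r + 2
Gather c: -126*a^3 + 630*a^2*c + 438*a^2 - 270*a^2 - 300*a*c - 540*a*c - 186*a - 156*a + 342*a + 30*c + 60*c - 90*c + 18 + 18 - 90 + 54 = -126*a^3 + 168*a^2 + c*(630*a^2 - 840*a)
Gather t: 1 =1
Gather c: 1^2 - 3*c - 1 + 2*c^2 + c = 2*c^2 - 2*c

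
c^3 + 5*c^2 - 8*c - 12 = (c - 2)*(c + 1)*(c + 6)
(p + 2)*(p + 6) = p^2 + 8*p + 12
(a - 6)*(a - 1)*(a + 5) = a^3 - 2*a^2 - 29*a + 30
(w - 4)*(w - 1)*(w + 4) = w^3 - w^2 - 16*w + 16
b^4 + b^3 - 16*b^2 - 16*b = b*(b - 4)*(b + 1)*(b + 4)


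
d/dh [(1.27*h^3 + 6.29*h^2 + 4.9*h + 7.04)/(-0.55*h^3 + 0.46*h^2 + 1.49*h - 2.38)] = (4.0437*h^4 + 9.1746*h^3 + 9.6663*h^2 - 36.4172*h - 22.1516)/(0.3025*h^6 - 0.506*h^5 - 1.4274*h^4 + 3.9888*h^3 + 0.0305*h^2 - 7.0924*h + 5.6644)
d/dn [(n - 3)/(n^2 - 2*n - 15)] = (n^2 - 2*n - 2*(n - 3)*(n - 1) - 15)/(-n^2 + 2*n + 15)^2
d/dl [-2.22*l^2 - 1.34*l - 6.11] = -4.44*l - 1.34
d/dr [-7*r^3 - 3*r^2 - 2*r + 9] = -21*r^2 - 6*r - 2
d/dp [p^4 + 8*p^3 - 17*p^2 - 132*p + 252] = 4*p^3 + 24*p^2 - 34*p - 132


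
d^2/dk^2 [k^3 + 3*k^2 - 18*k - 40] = 6*k + 6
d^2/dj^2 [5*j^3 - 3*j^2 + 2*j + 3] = 30*j - 6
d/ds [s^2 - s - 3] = 2*s - 1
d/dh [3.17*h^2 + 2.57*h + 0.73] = 6.34*h + 2.57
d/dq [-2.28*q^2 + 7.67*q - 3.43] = 7.67 - 4.56*q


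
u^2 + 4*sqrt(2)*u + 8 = (u + 2*sqrt(2))^2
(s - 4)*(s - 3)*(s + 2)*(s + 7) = s^4 + 2*s^3 - 37*s^2 + 10*s + 168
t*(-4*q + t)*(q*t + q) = -4*q^2*t^2 - 4*q^2*t + q*t^3 + q*t^2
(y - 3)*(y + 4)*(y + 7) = y^3 + 8*y^2 - 5*y - 84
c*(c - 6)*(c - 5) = c^3 - 11*c^2 + 30*c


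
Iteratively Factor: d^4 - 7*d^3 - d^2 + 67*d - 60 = (d - 5)*(d^3 - 2*d^2 - 11*d + 12) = (d - 5)*(d - 1)*(d^2 - d - 12) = (d - 5)*(d - 1)*(d + 3)*(d - 4)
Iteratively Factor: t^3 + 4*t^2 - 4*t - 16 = (t + 4)*(t^2 - 4) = (t - 2)*(t + 4)*(t + 2)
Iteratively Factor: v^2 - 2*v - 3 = (v - 3)*(v + 1)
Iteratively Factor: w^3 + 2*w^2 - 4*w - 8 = (w - 2)*(w^2 + 4*w + 4) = (w - 2)*(w + 2)*(w + 2)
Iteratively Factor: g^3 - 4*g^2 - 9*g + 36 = (g - 4)*(g^2 - 9) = (g - 4)*(g - 3)*(g + 3)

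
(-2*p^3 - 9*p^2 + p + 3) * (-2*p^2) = 4*p^5 + 18*p^4 - 2*p^3 - 6*p^2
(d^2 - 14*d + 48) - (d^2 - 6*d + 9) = 39 - 8*d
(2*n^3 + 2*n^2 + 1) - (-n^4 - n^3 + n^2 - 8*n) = n^4 + 3*n^3 + n^2 + 8*n + 1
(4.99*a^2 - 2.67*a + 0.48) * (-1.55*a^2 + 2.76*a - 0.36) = -7.7345*a^4 + 17.9109*a^3 - 9.9096*a^2 + 2.286*a - 0.1728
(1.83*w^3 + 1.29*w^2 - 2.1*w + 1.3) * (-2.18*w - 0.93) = -3.9894*w^4 - 4.5141*w^3 + 3.3783*w^2 - 0.881*w - 1.209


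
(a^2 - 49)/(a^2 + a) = (a^2 - 49)/(a*(a + 1))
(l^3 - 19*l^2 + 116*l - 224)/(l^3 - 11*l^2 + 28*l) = (l - 8)/l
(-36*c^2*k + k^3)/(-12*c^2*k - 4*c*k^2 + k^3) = (6*c + k)/(2*c + k)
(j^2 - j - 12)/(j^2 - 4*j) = (j + 3)/j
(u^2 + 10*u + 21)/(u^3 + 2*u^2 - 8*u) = (u^2 + 10*u + 21)/(u*(u^2 + 2*u - 8))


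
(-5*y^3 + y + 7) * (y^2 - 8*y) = -5*y^5 + 40*y^4 + y^3 - y^2 - 56*y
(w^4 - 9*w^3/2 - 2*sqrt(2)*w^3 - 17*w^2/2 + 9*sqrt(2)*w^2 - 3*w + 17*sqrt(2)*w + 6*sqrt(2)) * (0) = 0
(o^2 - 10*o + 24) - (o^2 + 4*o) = 24 - 14*o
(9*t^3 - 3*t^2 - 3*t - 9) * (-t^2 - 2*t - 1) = -9*t^5 - 15*t^4 + 18*t^2 + 21*t + 9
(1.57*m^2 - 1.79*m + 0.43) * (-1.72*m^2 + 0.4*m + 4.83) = -2.7004*m^4 + 3.7068*m^3 + 6.1275*m^2 - 8.4737*m + 2.0769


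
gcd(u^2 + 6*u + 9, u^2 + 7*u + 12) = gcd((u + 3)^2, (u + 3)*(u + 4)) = u + 3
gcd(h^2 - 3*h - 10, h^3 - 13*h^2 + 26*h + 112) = h + 2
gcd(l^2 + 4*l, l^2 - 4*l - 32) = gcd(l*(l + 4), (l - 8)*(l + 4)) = l + 4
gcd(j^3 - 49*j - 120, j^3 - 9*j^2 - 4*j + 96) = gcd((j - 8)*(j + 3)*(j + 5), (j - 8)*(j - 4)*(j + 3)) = j^2 - 5*j - 24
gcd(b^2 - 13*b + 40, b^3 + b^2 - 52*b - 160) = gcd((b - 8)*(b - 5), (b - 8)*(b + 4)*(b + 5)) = b - 8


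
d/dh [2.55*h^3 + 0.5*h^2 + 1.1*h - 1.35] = 7.65*h^2 + 1.0*h + 1.1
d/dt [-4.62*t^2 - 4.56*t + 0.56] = -9.24*t - 4.56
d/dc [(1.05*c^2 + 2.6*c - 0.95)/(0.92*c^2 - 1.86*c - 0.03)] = (-4.345*c^2 + 1.685*c - 1.845)/(0.8464*c^4 - 3.4224*c^3 + 3.4044*c^2 + 0.1116*c + 0.0009)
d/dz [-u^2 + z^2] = 2*z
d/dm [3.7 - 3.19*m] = -3.19000000000000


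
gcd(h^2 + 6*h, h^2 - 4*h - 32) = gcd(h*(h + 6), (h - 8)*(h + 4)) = 1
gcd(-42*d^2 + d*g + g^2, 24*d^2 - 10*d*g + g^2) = 6*d - g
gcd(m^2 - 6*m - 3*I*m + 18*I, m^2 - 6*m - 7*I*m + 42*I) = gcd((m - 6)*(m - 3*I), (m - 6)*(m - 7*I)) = m - 6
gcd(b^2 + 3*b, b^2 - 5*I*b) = b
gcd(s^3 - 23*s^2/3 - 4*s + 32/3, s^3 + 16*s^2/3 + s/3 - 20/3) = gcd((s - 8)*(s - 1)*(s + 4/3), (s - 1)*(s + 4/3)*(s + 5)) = s^2 + s/3 - 4/3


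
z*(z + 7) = z^2 + 7*z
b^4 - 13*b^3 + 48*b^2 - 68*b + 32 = (b - 8)*(b - 2)^2*(b - 1)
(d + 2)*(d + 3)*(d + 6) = d^3 + 11*d^2 + 36*d + 36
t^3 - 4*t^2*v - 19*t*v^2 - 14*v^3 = (t - 7*v)*(t + v)*(t + 2*v)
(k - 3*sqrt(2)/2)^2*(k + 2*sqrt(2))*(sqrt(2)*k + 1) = sqrt(2)*k^4 - k^3 - 17*sqrt(2)*k^2/2 + 21*k/2 + 9*sqrt(2)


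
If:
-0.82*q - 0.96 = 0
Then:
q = -1.17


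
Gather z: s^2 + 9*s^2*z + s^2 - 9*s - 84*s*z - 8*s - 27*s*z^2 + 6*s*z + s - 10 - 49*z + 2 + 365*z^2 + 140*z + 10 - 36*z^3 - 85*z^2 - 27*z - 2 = 2*s^2 - 16*s - 36*z^3 + z^2*(280 - 27*s) + z*(9*s^2 - 78*s + 64)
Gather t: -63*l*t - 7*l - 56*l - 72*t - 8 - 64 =-63*l + t*(-63*l - 72) - 72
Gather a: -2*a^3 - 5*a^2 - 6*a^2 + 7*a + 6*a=-2*a^3 - 11*a^2 + 13*a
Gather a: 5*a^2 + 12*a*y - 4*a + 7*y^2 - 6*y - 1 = 5*a^2 + a*(12*y - 4) + 7*y^2 - 6*y - 1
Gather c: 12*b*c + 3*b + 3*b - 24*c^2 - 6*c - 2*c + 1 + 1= 6*b - 24*c^2 + c*(12*b - 8) + 2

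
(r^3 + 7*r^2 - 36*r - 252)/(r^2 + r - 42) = r + 6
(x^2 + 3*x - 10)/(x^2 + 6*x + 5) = (x - 2)/(x + 1)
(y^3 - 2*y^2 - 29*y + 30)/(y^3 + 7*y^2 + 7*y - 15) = (y - 6)/(y + 3)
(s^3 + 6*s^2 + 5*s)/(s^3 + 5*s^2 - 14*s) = (s^2 + 6*s + 5)/(s^2 + 5*s - 14)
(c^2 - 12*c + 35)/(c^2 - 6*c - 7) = (c - 5)/(c + 1)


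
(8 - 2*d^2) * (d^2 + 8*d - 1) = -2*d^4 - 16*d^3 + 10*d^2 + 64*d - 8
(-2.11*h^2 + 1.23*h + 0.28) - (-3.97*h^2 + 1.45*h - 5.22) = 1.86*h^2 - 0.22*h + 5.5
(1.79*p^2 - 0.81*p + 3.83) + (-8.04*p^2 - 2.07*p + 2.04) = -6.25*p^2 - 2.88*p + 5.87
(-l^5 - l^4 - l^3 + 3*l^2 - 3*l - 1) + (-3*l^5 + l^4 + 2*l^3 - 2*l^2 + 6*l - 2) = -4*l^5 + l^3 + l^2 + 3*l - 3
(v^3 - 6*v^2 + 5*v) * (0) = 0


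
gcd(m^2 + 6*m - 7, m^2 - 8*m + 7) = m - 1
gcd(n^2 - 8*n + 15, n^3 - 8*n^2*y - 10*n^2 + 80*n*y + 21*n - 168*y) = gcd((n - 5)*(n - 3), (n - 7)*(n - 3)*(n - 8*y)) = n - 3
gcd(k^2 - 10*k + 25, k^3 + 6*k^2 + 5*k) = 1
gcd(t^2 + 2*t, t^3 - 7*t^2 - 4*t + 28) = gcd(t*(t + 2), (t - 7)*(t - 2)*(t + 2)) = t + 2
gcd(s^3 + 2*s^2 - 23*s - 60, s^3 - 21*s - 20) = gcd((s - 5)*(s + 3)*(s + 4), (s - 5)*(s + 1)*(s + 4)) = s^2 - s - 20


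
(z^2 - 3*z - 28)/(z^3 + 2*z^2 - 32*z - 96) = (z - 7)/(z^2 - 2*z - 24)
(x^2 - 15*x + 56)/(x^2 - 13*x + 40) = (x - 7)/(x - 5)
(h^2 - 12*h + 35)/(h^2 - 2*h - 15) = (h - 7)/(h + 3)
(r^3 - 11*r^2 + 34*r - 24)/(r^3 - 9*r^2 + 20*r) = (r^2 - 7*r + 6)/(r*(r - 5))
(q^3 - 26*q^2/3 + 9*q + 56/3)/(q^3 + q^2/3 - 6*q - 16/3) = (q - 7)/(q + 2)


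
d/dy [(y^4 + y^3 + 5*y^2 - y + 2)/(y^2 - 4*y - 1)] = (2*y^5 - 11*y^4 - 12*y^3 - 22*y^2 - 14*y + 9)/(y^4 - 8*y^3 + 14*y^2 + 8*y + 1)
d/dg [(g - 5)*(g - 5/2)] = 2*g - 15/2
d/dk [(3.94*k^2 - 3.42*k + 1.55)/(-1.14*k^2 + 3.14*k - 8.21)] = (8.4728*k^2 - 61.1608*k + 23.2112)/(1.2996*k^4 - 7.1592*k^3 + 28.5784*k^2 - 51.5588*k + 67.4041)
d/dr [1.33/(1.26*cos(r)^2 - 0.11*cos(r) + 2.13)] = (3.3516*cos(r) - 0.1463)*sin(r)/(1.26*cos(r)^2 - 0.11*cos(r) + 2.13)^2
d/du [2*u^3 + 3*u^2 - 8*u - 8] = 6*u^2 + 6*u - 8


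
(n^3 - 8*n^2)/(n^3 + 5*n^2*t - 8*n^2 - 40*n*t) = n/(n + 5*t)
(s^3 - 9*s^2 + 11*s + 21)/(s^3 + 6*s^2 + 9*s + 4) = (s^2 - 10*s + 21)/(s^2 + 5*s + 4)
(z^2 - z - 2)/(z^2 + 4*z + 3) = (z - 2)/(z + 3)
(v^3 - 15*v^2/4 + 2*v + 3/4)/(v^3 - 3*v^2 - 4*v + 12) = (4*v^2 - 3*v - 1)/(4*(v^2 - 4))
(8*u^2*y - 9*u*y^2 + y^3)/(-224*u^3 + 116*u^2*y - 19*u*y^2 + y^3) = y*(-u + y)/(28*u^2 - 11*u*y + y^2)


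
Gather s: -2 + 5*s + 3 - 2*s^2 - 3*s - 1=-2*s^2 + 2*s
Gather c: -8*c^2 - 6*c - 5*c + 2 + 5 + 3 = -8*c^2 - 11*c + 10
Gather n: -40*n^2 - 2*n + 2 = -40*n^2 - 2*n + 2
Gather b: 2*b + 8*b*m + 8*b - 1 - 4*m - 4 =b*(8*m + 10) - 4*m - 5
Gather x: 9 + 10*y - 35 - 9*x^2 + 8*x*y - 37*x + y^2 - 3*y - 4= -9*x^2 + x*(8*y - 37) + y^2 + 7*y - 30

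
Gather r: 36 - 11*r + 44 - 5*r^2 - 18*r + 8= -5*r^2 - 29*r + 88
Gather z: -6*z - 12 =-6*z - 12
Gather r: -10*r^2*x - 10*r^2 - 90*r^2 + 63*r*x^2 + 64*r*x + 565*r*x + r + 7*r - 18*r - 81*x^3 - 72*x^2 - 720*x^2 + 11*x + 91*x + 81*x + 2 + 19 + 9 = r^2*(-10*x - 100) + r*(63*x^2 + 629*x - 10) - 81*x^3 - 792*x^2 + 183*x + 30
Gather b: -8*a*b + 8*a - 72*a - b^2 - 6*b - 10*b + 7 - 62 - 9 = -64*a - b^2 + b*(-8*a - 16) - 64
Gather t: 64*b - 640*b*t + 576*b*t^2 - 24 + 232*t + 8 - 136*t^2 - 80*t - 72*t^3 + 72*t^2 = 64*b - 72*t^3 + t^2*(576*b - 64) + t*(152 - 640*b) - 16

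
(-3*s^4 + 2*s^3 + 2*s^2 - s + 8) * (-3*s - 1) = 9*s^5 - 3*s^4 - 8*s^3 + s^2 - 23*s - 8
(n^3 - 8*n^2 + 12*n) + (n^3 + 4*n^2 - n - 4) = 2*n^3 - 4*n^2 + 11*n - 4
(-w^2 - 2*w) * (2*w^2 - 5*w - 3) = -2*w^4 + w^3 + 13*w^2 + 6*w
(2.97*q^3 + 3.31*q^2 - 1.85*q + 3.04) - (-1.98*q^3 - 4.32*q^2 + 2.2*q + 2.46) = 4.95*q^3 + 7.63*q^2 - 4.05*q + 0.58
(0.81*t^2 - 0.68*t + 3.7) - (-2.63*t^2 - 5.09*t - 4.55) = 3.44*t^2 + 4.41*t + 8.25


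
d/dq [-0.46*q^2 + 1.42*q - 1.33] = 1.42 - 0.92*q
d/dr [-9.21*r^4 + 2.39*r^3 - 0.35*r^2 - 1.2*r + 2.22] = -36.84*r^3 + 7.17*r^2 - 0.7*r - 1.2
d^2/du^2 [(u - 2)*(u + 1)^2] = 6*u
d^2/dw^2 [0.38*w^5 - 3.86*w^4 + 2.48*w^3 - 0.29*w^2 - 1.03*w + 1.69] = 7.6*w^3 - 46.32*w^2 + 14.88*w - 0.58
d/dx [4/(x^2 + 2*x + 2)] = 8*(-x - 1)/(x^2 + 2*x + 2)^2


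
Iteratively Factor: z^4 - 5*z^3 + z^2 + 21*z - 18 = (z - 3)*(z^3 - 2*z^2 - 5*z + 6) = (z - 3)*(z - 1)*(z^2 - z - 6) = (z - 3)^2*(z - 1)*(z + 2)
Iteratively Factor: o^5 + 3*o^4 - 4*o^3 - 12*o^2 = (o - 2)*(o^4 + 5*o^3 + 6*o^2) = (o - 2)*(o + 2)*(o^3 + 3*o^2) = o*(o - 2)*(o + 2)*(o^2 + 3*o) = o^2*(o - 2)*(o + 2)*(o + 3)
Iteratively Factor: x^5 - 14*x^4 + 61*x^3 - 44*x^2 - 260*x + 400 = (x + 2)*(x^4 - 16*x^3 + 93*x^2 - 230*x + 200) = (x - 5)*(x + 2)*(x^3 - 11*x^2 + 38*x - 40) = (x - 5)*(x - 4)*(x + 2)*(x^2 - 7*x + 10) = (x - 5)*(x - 4)*(x - 2)*(x + 2)*(x - 5)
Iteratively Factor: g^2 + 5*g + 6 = (g + 3)*(g + 2)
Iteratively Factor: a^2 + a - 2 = (a + 2)*(a - 1)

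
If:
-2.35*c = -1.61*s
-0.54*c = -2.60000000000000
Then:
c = 4.81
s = 7.03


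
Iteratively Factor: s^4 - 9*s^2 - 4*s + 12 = (s + 2)*(s^3 - 2*s^2 - 5*s + 6) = (s - 3)*(s + 2)*(s^2 + s - 2) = (s - 3)*(s + 2)^2*(s - 1)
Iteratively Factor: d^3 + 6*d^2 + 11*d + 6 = (d + 1)*(d^2 + 5*d + 6) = (d + 1)*(d + 3)*(d + 2)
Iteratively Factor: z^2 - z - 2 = (z + 1)*(z - 2)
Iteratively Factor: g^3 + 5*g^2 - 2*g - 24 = (g + 4)*(g^2 + g - 6) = (g - 2)*(g + 4)*(g + 3)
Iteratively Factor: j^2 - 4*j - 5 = (j - 5)*(j + 1)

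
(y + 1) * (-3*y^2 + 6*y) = -3*y^3 + 3*y^2 + 6*y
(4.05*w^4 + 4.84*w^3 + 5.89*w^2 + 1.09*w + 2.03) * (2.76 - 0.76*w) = -3.078*w^5 + 7.4996*w^4 + 8.882*w^3 + 15.428*w^2 + 1.4656*w + 5.6028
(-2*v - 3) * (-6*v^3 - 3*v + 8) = 12*v^4 + 18*v^3 + 6*v^2 - 7*v - 24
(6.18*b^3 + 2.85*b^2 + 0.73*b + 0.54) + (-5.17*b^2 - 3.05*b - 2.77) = 6.18*b^3 - 2.32*b^2 - 2.32*b - 2.23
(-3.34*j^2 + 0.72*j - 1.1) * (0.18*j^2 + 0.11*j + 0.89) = -0.6012*j^4 - 0.2378*j^3 - 3.0914*j^2 + 0.5198*j - 0.979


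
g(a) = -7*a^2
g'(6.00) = -84.00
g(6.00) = -252.00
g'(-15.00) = 210.00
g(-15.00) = -1575.00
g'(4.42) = -61.88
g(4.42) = -136.75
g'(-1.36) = 19.04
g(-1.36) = -12.95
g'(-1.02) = 14.28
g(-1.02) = -7.28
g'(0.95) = -13.30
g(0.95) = -6.32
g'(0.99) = -13.86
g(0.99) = -6.86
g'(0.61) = -8.54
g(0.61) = -2.60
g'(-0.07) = 0.98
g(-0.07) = -0.03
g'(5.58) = -78.12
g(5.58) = -217.95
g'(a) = -14*a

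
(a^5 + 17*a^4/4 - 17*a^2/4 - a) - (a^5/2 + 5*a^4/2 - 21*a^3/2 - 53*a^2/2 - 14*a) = a^5/2 + 7*a^4/4 + 21*a^3/2 + 89*a^2/4 + 13*a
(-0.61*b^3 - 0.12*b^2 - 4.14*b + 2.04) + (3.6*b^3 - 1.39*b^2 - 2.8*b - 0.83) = 2.99*b^3 - 1.51*b^2 - 6.94*b + 1.21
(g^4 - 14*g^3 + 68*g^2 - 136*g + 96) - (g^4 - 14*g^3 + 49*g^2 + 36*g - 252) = 19*g^2 - 172*g + 348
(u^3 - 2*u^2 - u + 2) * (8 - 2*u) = -2*u^4 + 12*u^3 - 14*u^2 - 12*u + 16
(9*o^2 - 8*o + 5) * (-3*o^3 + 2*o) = -27*o^5 + 24*o^4 + 3*o^3 - 16*o^2 + 10*o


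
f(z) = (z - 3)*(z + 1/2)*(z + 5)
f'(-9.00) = 184.00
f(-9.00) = -408.00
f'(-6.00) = 64.00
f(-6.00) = -49.50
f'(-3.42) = 3.99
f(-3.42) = 29.62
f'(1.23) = -3.31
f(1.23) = -19.08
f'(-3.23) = 1.15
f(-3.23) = 30.10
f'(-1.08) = -15.90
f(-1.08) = 9.28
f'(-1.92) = -12.54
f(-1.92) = 21.52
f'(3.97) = 53.13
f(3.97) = 38.89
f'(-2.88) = -3.52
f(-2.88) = 29.67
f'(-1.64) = -14.13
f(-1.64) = 17.77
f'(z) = (z - 3)*(z + 1/2) + (z - 3)*(z + 5) + (z + 1/2)*(z + 5)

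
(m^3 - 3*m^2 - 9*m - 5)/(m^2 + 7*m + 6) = (m^2 - 4*m - 5)/(m + 6)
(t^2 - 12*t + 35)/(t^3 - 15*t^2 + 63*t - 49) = (t - 5)/(t^2 - 8*t + 7)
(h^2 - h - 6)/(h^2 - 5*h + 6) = (h + 2)/(h - 2)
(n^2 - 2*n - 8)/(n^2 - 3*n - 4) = (n + 2)/(n + 1)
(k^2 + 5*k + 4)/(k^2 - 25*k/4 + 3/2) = 4*(k^2 + 5*k + 4)/(4*k^2 - 25*k + 6)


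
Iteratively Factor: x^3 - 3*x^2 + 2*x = (x - 1)*(x^2 - 2*x) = x*(x - 1)*(x - 2)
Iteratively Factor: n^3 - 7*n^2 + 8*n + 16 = (n - 4)*(n^2 - 3*n - 4) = (n - 4)^2*(n + 1)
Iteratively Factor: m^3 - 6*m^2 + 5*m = (m - 5)*(m^2 - m) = (m - 5)*(m - 1)*(m)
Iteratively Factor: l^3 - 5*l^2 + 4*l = (l - 1)*(l^2 - 4*l) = l*(l - 1)*(l - 4)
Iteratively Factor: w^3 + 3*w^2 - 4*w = (w - 1)*(w^2 + 4*w) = w*(w - 1)*(w + 4)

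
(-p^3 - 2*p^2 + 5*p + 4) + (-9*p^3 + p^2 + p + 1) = -10*p^3 - p^2 + 6*p + 5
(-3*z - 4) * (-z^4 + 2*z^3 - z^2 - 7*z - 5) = 3*z^5 - 2*z^4 - 5*z^3 + 25*z^2 + 43*z + 20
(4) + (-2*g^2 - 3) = 1 - 2*g^2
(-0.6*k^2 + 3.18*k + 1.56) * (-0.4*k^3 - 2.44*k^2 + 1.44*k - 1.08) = 0.24*k^5 + 0.192*k^4 - 9.2472*k^3 + 1.4208*k^2 - 1.188*k - 1.6848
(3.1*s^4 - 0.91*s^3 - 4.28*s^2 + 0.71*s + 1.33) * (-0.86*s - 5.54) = -2.666*s^5 - 16.3914*s^4 + 8.7222*s^3 + 23.1006*s^2 - 5.0772*s - 7.3682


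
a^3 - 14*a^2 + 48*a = a*(a - 8)*(a - 6)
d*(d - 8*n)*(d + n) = d^3 - 7*d^2*n - 8*d*n^2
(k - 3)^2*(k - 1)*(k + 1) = k^4 - 6*k^3 + 8*k^2 + 6*k - 9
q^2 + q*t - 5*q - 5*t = (q - 5)*(q + t)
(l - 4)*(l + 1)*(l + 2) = l^3 - l^2 - 10*l - 8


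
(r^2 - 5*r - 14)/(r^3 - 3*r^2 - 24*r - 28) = 1/(r + 2)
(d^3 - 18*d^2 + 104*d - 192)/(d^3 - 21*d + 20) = (d^2 - 14*d + 48)/(d^2 + 4*d - 5)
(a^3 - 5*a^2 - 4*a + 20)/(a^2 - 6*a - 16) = (a^2 - 7*a + 10)/(a - 8)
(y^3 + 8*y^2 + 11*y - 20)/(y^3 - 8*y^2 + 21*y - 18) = (y^3 + 8*y^2 + 11*y - 20)/(y^3 - 8*y^2 + 21*y - 18)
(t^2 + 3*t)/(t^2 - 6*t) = (t + 3)/(t - 6)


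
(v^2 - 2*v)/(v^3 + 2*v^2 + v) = (v - 2)/(v^2 + 2*v + 1)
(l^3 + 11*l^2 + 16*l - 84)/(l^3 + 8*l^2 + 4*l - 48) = (l + 7)/(l + 4)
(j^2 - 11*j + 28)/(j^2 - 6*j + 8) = (j - 7)/(j - 2)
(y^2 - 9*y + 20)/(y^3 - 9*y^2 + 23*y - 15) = (y - 4)/(y^2 - 4*y + 3)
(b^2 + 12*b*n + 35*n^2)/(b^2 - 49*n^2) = (b + 5*n)/(b - 7*n)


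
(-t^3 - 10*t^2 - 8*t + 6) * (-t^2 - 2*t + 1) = t^5 + 12*t^4 + 27*t^3 - 20*t + 6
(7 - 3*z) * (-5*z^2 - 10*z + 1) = 15*z^3 - 5*z^2 - 73*z + 7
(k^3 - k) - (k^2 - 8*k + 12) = k^3 - k^2 + 7*k - 12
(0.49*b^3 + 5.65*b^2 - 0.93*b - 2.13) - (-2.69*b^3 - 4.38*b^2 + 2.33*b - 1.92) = 3.18*b^3 + 10.03*b^2 - 3.26*b - 0.21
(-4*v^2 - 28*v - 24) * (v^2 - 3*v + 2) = -4*v^4 - 16*v^3 + 52*v^2 + 16*v - 48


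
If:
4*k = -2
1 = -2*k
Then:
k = -1/2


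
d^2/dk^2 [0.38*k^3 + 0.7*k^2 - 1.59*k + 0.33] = 2.28*k + 1.4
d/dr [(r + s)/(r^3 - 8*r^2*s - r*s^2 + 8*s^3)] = (-2*r + 9*s)/(r^4 - 18*r^3*s + 97*r^2*s^2 - 144*r*s^3 + 64*s^4)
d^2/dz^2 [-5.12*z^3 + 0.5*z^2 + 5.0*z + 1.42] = 1.0 - 30.72*z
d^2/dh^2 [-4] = 0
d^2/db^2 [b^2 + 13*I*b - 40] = 2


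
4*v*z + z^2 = z*(4*v + z)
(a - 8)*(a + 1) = a^2 - 7*a - 8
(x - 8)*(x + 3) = x^2 - 5*x - 24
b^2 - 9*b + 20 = (b - 5)*(b - 4)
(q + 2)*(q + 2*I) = q^2 + 2*q + 2*I*q + 4*I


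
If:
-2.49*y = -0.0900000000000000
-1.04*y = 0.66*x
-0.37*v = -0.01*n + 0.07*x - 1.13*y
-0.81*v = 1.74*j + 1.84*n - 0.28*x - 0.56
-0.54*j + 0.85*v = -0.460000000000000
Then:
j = 1.01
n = -0.71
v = 0.10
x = -0.06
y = 0.04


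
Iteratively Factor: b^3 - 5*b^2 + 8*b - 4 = (b - 1)*(b^2 - 4*b + 4) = (b - 2)*(b - 1)*(b - 2)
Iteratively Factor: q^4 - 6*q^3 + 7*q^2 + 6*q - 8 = (q - 4)*(q^3 - 2*q^2 - q + 2) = (q - 4)*(q - 1)*(q^2 - q - 2) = (q - 4)*(q - 1)*(q + 1)*(q - 2)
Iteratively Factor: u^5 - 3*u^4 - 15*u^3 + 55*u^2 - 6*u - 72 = (u + 1)*(u^4 - 4*u^3 - 11*u^2 + 66*u - 72) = (u - 2)*(u + 1)*(u^3 - 2*u^2 - 15*u + 36) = (u - 2)*(u + 1)*(u + 4)*(u^2 - 6*u + 9) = (u - 3)*(u - 2)*(u + 1)*(u + 4)*(u - 3)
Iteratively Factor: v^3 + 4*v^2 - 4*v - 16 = (v - 2)*(v^2 + 6*v + 8) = (v - 2)*(v + 2)*(v + 4)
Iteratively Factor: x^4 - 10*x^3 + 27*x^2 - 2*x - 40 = (x + 1)*(x^3 - 11*x^2 + 38*x - 40) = (x - 4)*(x + 1)*(x^2 - 7*x + 10) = (x - 5)*(x - 4)*(x + 1)*(x - 2)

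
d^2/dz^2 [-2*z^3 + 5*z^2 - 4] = 10 - 12*z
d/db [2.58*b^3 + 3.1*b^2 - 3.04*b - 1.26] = 7.74*b^2 + 6.2*b - 3.04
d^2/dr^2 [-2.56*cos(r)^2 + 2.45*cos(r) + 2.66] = -2.45*cos(r) + 5.12*cos(2*r)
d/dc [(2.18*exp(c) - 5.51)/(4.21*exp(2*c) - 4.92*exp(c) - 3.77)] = (-9.1778*exp(2*c) + 46.3942*exp(c) - 35.3278)*exp(c)/(17.7241*exp(4*c) - 41.4264*exp(3*c) - 7.537*exp(2*c) + 37.0968*exp(c) + 14.2129)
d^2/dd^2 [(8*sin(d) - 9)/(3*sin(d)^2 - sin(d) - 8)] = (72*sin(d)^5 - 300*sin(d)^4 + 1089*sin(d)^3 - 451*sin(d)^2 - 730*sin(d) + 578)/(-3*sin(d)^2 + sin(d) + 8)^3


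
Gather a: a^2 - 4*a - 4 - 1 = a^2 - 4*a - 5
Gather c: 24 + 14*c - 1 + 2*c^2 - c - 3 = 2*c^2 + 13*c + 20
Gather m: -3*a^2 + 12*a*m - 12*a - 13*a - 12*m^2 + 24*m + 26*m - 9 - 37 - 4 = -3*a^2 - 25*a - 12*m^2 + m*(12*a + 50) - 50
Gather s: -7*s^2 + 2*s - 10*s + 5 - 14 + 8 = -7*s^2 - 8*s - 1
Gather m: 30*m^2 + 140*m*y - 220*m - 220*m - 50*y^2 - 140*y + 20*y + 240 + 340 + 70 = 30*m^2 + m*(140*y - 440) - 50*y^2 - 120*y + 650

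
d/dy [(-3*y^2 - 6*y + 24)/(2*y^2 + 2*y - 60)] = 3*(y^2 + 44*y + 52)/(2*(y^4 + 2*y^3 - 59*y^2 - 60*y + 900))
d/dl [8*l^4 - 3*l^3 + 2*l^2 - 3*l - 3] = 32*l^3 - 9*l^2 + 4*l - 3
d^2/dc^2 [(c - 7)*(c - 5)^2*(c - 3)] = 12*c^2 - 120*c + 292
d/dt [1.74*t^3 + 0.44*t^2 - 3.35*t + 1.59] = 5.22*t^2 + 0.88*t - 3.35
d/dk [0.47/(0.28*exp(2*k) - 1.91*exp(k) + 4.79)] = (0.8977 - 0.2632*exp(k))*exp(k)/(0.28*exp(2*k) - 1.91*exp(k) + 4.79)^2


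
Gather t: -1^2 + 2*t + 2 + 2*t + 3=4*t + 4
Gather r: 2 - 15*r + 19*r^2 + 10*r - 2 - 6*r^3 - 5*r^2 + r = -6*r^3 + 14*r^2 - 4*r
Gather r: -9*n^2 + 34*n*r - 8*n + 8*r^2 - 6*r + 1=-9*n^2 - 8*n + 8*r^2 + r*(34*n - 6) + 1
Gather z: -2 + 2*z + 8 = 2*z + 6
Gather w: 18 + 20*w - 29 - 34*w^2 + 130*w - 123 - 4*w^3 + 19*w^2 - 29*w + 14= -4*w^3 - 15*w^2 + 121*w - 120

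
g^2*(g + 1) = g^3 + g^2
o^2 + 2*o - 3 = (o - 1)*(o + 3)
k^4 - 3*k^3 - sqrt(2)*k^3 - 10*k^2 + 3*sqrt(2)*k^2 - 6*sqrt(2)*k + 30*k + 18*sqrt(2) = (k - 3)*(k - 3*sqrt(2))*(k + sqrt(2))^2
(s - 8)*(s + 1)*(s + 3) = s^3 - 4*s^2 - 29*s - 24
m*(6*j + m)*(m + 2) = 6*j*m^2 + 12*j*m + m^3 + 2*m^2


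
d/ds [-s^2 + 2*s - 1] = 2 - 2*s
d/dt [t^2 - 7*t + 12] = 2*t - 7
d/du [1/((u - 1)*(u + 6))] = (-2*u - 5)/(u^4 + 10*u^3 + 13*u^2 - 60*u + 36)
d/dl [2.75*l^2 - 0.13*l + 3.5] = 5.5*l - 0.13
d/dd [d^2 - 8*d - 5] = 2*d - 8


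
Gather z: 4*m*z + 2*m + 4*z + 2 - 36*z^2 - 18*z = 2*m - 36*z^2 + z*(4*m - 14) + 2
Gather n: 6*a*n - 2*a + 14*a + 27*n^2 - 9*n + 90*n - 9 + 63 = 12*a + 27*n^2 + n*(6*a + 81) + 54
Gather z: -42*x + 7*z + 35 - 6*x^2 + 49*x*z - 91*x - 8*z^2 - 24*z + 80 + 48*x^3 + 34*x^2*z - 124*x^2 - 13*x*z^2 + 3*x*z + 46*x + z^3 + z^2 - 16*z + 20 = 48*x^3 - 130*x^2 - 87*x + z^3 + z^2*(-13*x - 7) + z*(34*x^2 + 52*x - 33) + 135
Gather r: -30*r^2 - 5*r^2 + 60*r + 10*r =-35*r^2 + 70*r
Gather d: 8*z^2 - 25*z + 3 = 8*z^2 - 25*z + 3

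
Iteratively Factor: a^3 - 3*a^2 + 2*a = (a - 2)*(a^2 - a) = (a - 2)*(a - 1)*(a)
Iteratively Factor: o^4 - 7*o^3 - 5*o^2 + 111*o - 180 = (o - 3)*(o^3 - 4*o^2 - 17*o + 60) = (o - 3)^2*(o^2 - o - 20) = (o - 5)*(o - 3)^2*(o + 4)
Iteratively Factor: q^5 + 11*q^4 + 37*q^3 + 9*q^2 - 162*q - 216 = (q - 2)*(q^4 + 13*q^3 + 63*q^2 + 135*q + 108) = (q - 2)*(q + 4)*(q^3 + 9*q^2 + 27*q + 27) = (q - 2)*(q + 3)*(q + 4)*(q^2 + 6*q + 9) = (q - 2)*(q + 3)^2*(q + 4)*(q + 3)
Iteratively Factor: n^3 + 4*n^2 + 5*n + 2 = (n + 1)*(n^2 + 3*n + 2) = (n + 1)^2*(n + 2)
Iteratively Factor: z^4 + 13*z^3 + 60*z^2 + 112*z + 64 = (z + 1)*(z^3 + 12*z^2 + 48*z + 64) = (z + 1)*(z + 4)*(z^2 + 8*z + 16) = (z + 1)*(z + 4)^2*(z + 4)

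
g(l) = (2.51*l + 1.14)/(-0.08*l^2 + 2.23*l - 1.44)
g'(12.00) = 0.13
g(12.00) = 2.27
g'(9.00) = 0.08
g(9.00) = 1.95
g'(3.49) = -0.11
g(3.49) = 1.84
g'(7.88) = 0.06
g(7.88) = 1.87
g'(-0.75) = -0.62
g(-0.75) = 0.24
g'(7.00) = 0.05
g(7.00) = 1.83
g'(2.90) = -0.21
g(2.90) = 1.93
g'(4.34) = -0.03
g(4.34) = 1.79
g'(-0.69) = -0.68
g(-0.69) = 0.20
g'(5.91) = 0.02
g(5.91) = 1.79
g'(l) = (0.16*l - 2.23)*(2.51*l + 1.14)/(-0.08*l^2 + 2.23*l - 1.44)^2 + 2.51/(-0.08*l^2 + 2.23*l - 1.44) = (0.2008*l^2 + 0.1824*l - 6.1566)/(0.0064*l^4 - 0.3568*l^3 + 5.2033*l^2 - 6.4224*l + 2.0736)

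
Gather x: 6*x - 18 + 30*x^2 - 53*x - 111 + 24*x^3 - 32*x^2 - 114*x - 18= 24*x^3 - 2*x^2 - 161*x - 147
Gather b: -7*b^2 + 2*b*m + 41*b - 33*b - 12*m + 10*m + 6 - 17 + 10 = -7*b^2 + b*(2*m + 8) - 2*m - 1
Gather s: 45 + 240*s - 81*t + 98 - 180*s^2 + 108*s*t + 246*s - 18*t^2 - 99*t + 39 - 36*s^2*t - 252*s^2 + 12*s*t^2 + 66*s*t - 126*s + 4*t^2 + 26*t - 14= s^2*(-36*t - 432) + s*(12*t^2 + 174*t + 360) - 14*t^2 - 154*t + 168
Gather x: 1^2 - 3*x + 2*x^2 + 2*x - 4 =2*x^2 - x - 3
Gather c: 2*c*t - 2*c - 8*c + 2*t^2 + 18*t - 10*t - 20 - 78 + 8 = c*(2*t - 10) + 2*t^2 + 8*t - 90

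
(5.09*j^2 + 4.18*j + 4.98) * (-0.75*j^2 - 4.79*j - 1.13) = -3.8175*j^4 - 27.5161*j^3 - 29.5089*j^2 - 28.5776*j - 5.6274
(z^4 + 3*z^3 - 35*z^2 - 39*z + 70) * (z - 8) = z^5 - 5*z^4 - 59*z^3 + 241*z^2 + 382*z - 560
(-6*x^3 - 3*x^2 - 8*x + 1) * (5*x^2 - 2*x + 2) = -30*x^5 - 3*x^4 - 46*x^3 + 15*x^2 - 18*x + 2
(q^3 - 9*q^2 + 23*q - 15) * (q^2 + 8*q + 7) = q^5 - q^4 - 42*q^3 + 106*q^2 + 41*q - 105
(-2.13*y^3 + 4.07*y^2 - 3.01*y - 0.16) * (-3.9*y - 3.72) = 8.307*y^4 - 7.9494*y^3 - 3.4014*y^2 + 11.8212*y + 0.5952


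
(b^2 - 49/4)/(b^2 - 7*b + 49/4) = (2*b + 7)/(2*b - 7)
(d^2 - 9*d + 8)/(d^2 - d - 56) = (d - 1)/(d + 7)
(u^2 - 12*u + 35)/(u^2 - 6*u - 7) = (u - 5)/(u + 1)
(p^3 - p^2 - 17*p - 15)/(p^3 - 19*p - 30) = (p + 1)/(p + 2)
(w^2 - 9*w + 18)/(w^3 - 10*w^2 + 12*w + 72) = (w - 3)/(w^2 - 4*w - 12)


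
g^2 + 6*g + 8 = (g + 2)*(g + 4)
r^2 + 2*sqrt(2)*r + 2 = (r + sqrt(2))^2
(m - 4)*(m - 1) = m^2 - 5*m + 4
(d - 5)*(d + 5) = d^2 - 25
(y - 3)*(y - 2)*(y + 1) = y^3 - 4*y^2 + y + 6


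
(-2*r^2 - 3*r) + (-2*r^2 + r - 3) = -4*r^2 - 2*r - 3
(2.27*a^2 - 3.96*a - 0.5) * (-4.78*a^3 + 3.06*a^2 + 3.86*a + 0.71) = -10.8506*a^5 + 25.875*a^4 - 0.965399999999999*a^3 - 15.2039*a^2 - 4.7416*a - 0.355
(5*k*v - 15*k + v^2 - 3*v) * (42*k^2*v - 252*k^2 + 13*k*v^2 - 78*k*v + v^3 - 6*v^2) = 210*k^3*v^2 - 1890*k^3*v + 3780*k^3 + 107*k^2*v^3 - 963*k^2*v^2 + 1926*k^2*v + 18*k*v^4 - 162*k*v^3 + 324*k*v^2 + v^5 - 9*v^4 + 18*v^3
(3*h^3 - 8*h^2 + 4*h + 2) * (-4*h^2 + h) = -12*h^5 + 35*h^4 - 24*h^3 - 4*h^2 + 2*h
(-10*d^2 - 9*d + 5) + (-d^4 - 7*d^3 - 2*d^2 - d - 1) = -d^4 - 7*d^3 - 12*d^2 - 10*d + 4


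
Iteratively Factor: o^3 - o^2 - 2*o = (o + 1)*(o^2 - 2*o) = o*(o + 1)*(o - 2)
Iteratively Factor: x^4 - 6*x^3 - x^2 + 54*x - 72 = (x + 3)*(x^3 - 9*x^2 + 26*x - 24) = (x - 3)*(x + 3)*(x^2 - 6*x + 8) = (x - 4)*(x - 3)*(x + 3)*(x - 2)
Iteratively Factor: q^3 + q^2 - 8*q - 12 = (q + 2)*(q^2 - q - 6) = (q - 3)*(q + 2)*(q + 2)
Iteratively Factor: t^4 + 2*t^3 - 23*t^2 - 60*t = (t)*(t^3 + 2*t^2 - 23*t - 60) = t*(t + 3)*(t^2 - t - 20) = t*(t - 5)*(t + 3)*(t + 4)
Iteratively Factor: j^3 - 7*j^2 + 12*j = (j)*(j^2 - 7*j + 12) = j*(j - 4)*(j - 3)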